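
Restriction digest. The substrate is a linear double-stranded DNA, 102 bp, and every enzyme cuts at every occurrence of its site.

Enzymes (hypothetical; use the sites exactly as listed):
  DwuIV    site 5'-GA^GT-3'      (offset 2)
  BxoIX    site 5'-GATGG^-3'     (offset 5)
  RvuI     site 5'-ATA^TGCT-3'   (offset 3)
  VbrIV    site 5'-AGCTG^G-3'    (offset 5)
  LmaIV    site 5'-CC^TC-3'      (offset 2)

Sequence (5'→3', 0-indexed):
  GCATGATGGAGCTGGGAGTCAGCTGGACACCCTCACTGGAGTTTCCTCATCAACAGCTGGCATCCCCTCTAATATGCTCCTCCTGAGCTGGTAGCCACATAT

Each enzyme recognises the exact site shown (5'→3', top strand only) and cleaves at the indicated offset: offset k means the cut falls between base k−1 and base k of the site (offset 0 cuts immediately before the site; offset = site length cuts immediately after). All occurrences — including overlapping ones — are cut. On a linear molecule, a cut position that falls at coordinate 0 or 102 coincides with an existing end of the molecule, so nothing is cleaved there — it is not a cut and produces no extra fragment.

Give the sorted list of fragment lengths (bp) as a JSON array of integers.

Scan for sites:
  DwuIV (GAGT, off=2): starts [15, 38] → cuts [17, 40]
  BxoIX (GATGG, off=5): starts [4] → cuts [9]
  RvuI (ATATGCT, off=3): starts [71] → cuts [74]
  VbrIV (AGCTGG, off=5): starts [9, 20, 54, 85] → cuts [14, 25, 59, 90]
  LmaIV (CCTC, off=2): starts [30, 44, 65, 78] → cuts [32, 46, 67, 80]

All cut coordinates (distinct, sorted): [9, 14, 17, 25, 32, 40, 46, 59, 67, 74, 80, 90]

Fragments:
  [0,9): 9 bp
  [9,14): 5 bp
  [14,17): 3 bp
  [17,25): 8 bp
  [25,32): 7 bp
  [32,40): 8 bp
  [40,46): 6 bp
  [46,59): 13 bp
  [59,67): 8 bp
  [67,74): 7 bp
  [74,80): 6 bp
  [80,90): 10 bp
  [90,102): 12 bp

[3,5,6,6,7,7,8,8,8,9,10,12,13]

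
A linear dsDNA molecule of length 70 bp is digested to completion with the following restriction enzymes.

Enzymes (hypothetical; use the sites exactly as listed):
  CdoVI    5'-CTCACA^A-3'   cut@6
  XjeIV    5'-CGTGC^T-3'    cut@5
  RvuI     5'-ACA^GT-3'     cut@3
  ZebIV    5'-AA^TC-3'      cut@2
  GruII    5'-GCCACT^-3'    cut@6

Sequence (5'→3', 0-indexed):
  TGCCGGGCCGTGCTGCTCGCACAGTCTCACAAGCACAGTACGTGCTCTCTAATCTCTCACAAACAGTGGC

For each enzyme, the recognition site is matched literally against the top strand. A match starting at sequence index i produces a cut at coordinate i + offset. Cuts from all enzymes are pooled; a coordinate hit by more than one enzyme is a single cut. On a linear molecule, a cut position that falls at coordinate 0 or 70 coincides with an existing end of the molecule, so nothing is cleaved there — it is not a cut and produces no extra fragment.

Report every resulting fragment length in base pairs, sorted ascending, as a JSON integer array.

[4,5,6,7,8,8,9,10,13]

Scan for sites:
  CdoVI (CTCACAA, off=6): starts [25, 55] → cuts [31, 61]
  XjeIV (CGTGCT, off=5): starts [8, 40] → cuts [13, 45]
  RvuI (ACAGT, off=3): starts [20, 34, 62] → cuts [23, 37, 65]
  ZebIV (AATC, off=2): starts [50] → cuts [52]
  GruII (GCCACT, off=6): no sites

Pooled cuts: [13, 23, 31, 37, 45, 52, 61, 65]

Fragments:
  [0,13): 13 bp
  [13,23): 10 bp
  [23,31): 8 bp
  [31,37): 6 bp
  [37,45): 8 bp
  [45,52): 7 bp
  [52,61): 9 bp
  [61,65): 4 bp
  [65,70): 5 bp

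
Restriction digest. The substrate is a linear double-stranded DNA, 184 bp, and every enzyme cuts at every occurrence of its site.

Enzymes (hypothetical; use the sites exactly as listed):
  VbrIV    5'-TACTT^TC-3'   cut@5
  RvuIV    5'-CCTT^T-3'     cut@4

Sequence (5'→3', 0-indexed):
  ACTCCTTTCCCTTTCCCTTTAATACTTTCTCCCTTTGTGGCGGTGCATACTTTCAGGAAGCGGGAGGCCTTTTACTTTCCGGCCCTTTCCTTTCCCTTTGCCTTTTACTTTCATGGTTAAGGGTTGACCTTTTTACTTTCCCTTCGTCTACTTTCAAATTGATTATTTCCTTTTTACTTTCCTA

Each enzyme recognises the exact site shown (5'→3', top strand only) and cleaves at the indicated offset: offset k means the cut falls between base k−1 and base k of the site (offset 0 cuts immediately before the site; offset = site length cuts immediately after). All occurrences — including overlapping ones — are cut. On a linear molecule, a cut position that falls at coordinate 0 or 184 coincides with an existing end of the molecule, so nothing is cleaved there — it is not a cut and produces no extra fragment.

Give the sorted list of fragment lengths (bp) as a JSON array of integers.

Site scan:
  VbrIV (TACTTTC, off=5): starts [22, 47, 72, 105, 133, 148, 174] → cuts [27, 52, 77, 110, 138, 153, 179]
  RvuIV (CCTTT, off=4): starts [3, 9, 15, 31, 67, 83, 88, 94, 100, 127, 168] → cuts [7, 13, 19, 35, 71, 87, 92, 98, 104, 131, 172]

All cut coordinates (distinct, sorted): [7, 13, 19, 27, 35, 52, 71, 77, 87, 92, 98, 104, 110, 131, 138, 153, 172, 179]

Fragments:
  [0,7): 7 bp
  [7,13): 6 bp
  [13,19): 6 bp
  [19,27): 8 bp
  [27,35): 8 bp
  [35,52): 17 bp
  [52,71): 19 bp
  [71,77): 6 bp
  [77,87): 10 bp
  [87,92): 5 bp
  [92,98): 6 bp
  [98,104): 6 bp
  [104,110): 6 bp
  [110,131): 21 bp
  [131,138): 7 bp
  [138,153): 15 bp
  [153,172): 19 bp
  [172,179): 7 bp
  [179,184): 5 bp

[5,5,6,6,6,6,6,6,7,7,7,8,8,10,15,17,19,19,21]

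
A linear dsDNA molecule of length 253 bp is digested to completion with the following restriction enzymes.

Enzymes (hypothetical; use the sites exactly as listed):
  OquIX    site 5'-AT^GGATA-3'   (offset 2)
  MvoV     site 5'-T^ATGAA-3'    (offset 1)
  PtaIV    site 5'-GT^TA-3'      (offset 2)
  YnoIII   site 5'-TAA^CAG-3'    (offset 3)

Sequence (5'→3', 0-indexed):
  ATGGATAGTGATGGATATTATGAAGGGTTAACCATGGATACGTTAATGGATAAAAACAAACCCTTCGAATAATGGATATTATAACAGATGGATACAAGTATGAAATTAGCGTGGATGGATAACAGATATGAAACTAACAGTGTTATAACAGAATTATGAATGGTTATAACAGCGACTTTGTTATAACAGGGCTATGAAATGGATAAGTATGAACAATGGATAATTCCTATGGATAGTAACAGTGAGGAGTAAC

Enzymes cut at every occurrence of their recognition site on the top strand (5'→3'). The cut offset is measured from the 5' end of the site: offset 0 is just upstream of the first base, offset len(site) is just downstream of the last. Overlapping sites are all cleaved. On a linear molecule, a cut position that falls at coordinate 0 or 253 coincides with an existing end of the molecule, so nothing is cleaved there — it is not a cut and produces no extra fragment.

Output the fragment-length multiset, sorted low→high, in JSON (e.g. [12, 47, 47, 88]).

[2,4,5,5,5,5,5,6,6,7,7,7,7,7,8,8,9,9,9,9,10,10,10,11,12,13,14,17,26]

Site scan:
  OquIX (ATGGATA, off=2): starts [0, 10, 33, 45, 71, 87, 114, 198, 215, 228] → cuts [2, 12, 35, 47, 73, 89, 116, 200, 217, 230]
  MvoV (TATGAA, off=1): starts [18, 98, 126, 154, 192, 207] → cuts [19, 99, 127, 155, 193, 208]
  PtaIV (GTTA, off=2): starts [26, 41, 141, 162, 179] → cuts [28, 43, 143, 164, 181]
  YnoIII (TAACAG, off=3): starts [81, 119, 134, 145, 166, 183, 236] → cuts [84, 122, 137, 148, 169, 186, 239]

All cut coordinates (distinct, sorted): [2, 12, 19, 28, 35, 43, 47, 73, 84, 89, 99, 116, 122, 127, 137, 143, 148, 155, 164, 169, 181, 186, 193, 200, 208, 217, 230, 239]

Fragment lengths:
  [0,2): 2 bp
  [2,12): 10 bp
  [12,19): 7 bp
  [19,28): 9 bp
  [28,35): 7 bp
  [35,43): 8 bp
  [43,47): 4 bp
  [47,73): 26 bp
  [73,84): 11 bp
  [84,89): 5 bp
  [89,99): 10 bp
  [99,116): 17 bp
  [116,122): 6 bp
  [122,127): 5 bp
  [127,137): 10 bp
  [137,143): 6 bp
  [143,148): 5 bp
  [148,155): 7 bp
  [155,164): 9 bp
  [164,169): 5 bp
  [169,181): 12 bp
  [181,186): 5 bp
  [186,193): 7 bp
  [193,200): 7 bp
  [200,208): 8 bp
  [208,217): 9 bp
  [217,230): 13 bp
  [230,239): 9 bp
  [239,253): 14 bp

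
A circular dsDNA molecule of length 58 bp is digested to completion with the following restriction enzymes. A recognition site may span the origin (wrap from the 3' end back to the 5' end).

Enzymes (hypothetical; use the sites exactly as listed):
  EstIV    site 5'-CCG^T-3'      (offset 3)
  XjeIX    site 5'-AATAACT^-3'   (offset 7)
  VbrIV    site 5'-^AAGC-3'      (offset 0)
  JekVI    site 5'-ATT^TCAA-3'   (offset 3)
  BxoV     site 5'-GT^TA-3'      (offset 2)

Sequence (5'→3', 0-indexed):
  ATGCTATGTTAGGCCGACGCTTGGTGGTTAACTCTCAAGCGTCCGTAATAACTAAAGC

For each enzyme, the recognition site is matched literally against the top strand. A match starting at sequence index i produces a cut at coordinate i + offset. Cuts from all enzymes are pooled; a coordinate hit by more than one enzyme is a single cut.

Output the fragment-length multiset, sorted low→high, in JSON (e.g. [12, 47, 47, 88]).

[1,8,8,9,13,19]

Scan for sites:
  EstIV CCGT/3: at [42] ⇒ [45]
  XjeIX AATAACT/7: at [46] ⇒ [53]
  VbrIV AAGC/0: at [36, 54] ⇒ [36, 54]
  JekVI (ATTTCAA, off=3): no sites
  BxoV GTTA/2: at [7, 26] ⇒ [9, 28]

Pooled cuts: [9, 28, 36, 45, 53, 54]

Fragment lengths:
  9→28: 19 bp
  28→36: 8 bp
  36→45: 9 bp
  45→53: 8 bp
  53→54: 1 bp
  54→9 (wrap): 58-54+9 = 13 bp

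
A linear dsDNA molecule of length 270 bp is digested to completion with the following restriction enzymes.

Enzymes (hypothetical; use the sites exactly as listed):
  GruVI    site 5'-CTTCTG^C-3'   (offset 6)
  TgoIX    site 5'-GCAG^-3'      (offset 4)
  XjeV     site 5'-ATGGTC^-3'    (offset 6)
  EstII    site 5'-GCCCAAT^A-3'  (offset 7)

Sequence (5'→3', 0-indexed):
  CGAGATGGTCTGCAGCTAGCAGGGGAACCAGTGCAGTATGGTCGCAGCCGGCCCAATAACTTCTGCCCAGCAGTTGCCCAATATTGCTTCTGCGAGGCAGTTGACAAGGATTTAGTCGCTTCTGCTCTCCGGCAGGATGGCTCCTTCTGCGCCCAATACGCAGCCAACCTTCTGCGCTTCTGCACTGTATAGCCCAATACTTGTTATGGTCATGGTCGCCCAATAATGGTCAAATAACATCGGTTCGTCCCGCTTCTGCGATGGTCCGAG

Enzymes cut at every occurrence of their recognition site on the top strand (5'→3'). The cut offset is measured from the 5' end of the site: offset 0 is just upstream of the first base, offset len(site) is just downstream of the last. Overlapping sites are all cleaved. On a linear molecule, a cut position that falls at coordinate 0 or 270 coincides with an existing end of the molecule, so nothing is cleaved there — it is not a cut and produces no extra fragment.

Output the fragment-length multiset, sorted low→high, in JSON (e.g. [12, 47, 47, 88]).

[4,4,5,6,6,7,7,7,7,8,8,8,8,8,8,9,10,10,10,11,11,13,14,14,16,24,27]

Scan for sites:
  GruVI CTTCTGC/6: at [59, 86, 118, 143, 168, 176, 252] ⇒ [65, 92, 124, 149, 174, 182, 258]
  TgoIX GCAG/4: at [11, 18, 32, 43, 69, 96, 131, 159] ⇒ [15, 22, 36, 47, 73, 100, 135, 163]
  XjeV ATGGTC/6: at [4, 37, 205, 211, 225, 260] ⇒ [10, 43, 211, 217, 231, 266]
  EstII GCCCAATA/7: at [50, 75, 150, 191, 217] ⇒ [57, 82, 157, 198, 224]

All cut coordinates (distinct, sorted): [10, 15, 22, 36, 43, 47, 57, 65, 73, 82, 92, 100, 124, 135, 149, 157, 163, 174, 182, 198, 211, 217, 224, 231, 258, 266]

Fragments:
  [0,10): 10 bp
  [10,15): 5 bp
  [15,22): 7 bp
  [22,36): 14 bp
  [36,43): 7 bp
  [43,47): 4 bp
  [47,57): 10 bp
  [57,65): 8 bp
  [65,73): 8 bp
  [73,82): 9 bp
  [82,92): 10 bp
  [92,100): 8 bp
  [100,124): 24 bp
  [124,135): 11 bp
  [135,149): 14 bp
  [149,157): 8 bp
  [157,163): 6 bp
  [163,174): 11 bp
  [174,182): 8 bp
  [182,198): 16 bp
  [198,211): 13 bp
  [211,217): 6 bp
  [217,224): 7 bp
  [224,231): 7 bp
  [231,258): 27 bp
  [258,266): 8 bp
  [266,270): 4 bp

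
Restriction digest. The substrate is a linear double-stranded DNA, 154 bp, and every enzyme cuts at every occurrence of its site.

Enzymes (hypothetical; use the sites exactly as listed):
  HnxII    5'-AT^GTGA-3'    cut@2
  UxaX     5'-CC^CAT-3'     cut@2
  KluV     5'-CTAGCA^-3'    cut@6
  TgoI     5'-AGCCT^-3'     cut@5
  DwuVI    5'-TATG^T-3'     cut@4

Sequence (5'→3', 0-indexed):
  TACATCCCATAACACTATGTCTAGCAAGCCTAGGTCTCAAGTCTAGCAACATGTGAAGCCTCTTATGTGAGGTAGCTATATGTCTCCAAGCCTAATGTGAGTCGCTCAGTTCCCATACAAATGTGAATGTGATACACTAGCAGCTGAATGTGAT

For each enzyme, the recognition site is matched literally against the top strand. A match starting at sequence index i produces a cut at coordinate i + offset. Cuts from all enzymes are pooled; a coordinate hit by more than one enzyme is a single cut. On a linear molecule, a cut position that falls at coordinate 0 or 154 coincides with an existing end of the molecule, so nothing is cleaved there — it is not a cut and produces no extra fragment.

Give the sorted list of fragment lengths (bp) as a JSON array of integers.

Per-enzyme occurrences:
  HnxII ATGTGA/2: at [50, 64, 94, 120, 126, 147] ⇒ [52, 66, 96, 122, 128, 149]
  UxaX CCCAT/2: at [5, 111] ⇒ [7, 113]
  KluV CTAGCA/6: at [20, 42, 136] ⇒ [26, 48, 142]
  TgoI AGCCT/5: at [26, 56, 88] ⇒ [31, 61, 93]
  DwuVI TATGT/4: at [15, 63, 78] ⇒ [19, 67, 82]

Pooled cuts: [7, 19, 26, 31, 48, 52, 61, 66, 67, 82, 93, 96, 113, 122, 128, 142, 149]

Fragments:
  [0,7): 7 bp
  [7,19): 12 bp
  [19,26): 7 bp
  [26,31): 5 bp
  [31,48): 17 bp
  [48,52): 4 bp
  [52,61): 9 bp
  [61,66): 5 bp
  [66,67): 1 bp
  [67,82): 15 bp
  [82,93): 11 bp
  [93,96): 3 bp
  [96,113): 17 bp
  [113,122): 9 bp
  [122,128): 6 bp
  [128,142): 14 bp
  [142,149): 7 bp
  [149,154): 5 bp

[1,3,4,5,5,5,6,7,7,7,9,9,11,12,14,15,17,17]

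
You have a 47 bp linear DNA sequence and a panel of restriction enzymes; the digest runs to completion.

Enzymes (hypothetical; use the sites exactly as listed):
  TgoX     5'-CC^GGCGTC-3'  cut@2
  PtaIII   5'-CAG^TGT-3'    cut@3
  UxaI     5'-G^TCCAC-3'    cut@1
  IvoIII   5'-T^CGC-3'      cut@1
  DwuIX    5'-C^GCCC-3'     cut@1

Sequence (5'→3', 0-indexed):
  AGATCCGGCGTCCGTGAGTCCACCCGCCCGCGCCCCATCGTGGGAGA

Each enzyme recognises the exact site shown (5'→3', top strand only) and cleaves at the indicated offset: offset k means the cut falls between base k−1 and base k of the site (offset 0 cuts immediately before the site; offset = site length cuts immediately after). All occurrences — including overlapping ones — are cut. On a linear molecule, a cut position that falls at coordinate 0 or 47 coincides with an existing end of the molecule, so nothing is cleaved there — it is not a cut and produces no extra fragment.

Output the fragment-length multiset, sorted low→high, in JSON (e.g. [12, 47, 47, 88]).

[6,6,7,12,16]

Scan for sites:
  TgoX (CCGGCGTC, off=2): starts [4] → cuts [6]
  PtaIII (CAGTGT, off=3): no sites
  UxaI (GTCCAC, off=1): starts [17] → cuts [18]
  IvoIII (TCGC, off=1): no sites
  DwuIX (CGCCC, off=1): starts [24, 30] → cuts [25, 31]

All cut coordinates (distinct, sorted): [6, 18, 25, 31]

Fragment lengths:
  [0,6): 6 bp
  [6,18): 12 bp
  [18,25): 7 bp
  [25,31): 6 bp
  [31,47): 16 bp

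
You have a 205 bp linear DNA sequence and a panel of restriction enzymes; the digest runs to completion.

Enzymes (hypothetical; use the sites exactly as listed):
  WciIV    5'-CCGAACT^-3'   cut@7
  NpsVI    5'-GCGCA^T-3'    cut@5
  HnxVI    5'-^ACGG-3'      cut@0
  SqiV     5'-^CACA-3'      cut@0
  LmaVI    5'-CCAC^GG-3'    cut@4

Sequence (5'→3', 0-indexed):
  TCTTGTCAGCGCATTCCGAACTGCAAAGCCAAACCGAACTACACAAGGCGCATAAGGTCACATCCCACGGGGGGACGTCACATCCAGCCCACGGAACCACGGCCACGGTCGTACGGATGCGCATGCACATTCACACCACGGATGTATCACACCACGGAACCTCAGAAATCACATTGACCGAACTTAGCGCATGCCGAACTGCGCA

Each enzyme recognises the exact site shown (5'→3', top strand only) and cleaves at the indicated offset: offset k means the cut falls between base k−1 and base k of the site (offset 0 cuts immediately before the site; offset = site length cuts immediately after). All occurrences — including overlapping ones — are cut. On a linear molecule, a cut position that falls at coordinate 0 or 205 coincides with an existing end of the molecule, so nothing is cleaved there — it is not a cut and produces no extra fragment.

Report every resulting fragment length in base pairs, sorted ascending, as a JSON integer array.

[1,2,2,2,2,2,2,2,4,5,6,6,6,6,6,6,7,8,8,9,9,10,11,11,12,13,14,15,18]

Per-enzyme occurrences:
  WciIV (CCGAACT, off=7): starts [15, 33, 177, 193] → cuts [22, 40, 184, 200]
  NpsVI (GCGCAT, off=5): starts [8, 47, 118, 186] → cuts [13, 52, 123, 191]
  HnxVI (ACGG, off=0): starts [66, 90, 98, 104, 112, 137, 153] → cuts [66, 90, 98, 104, 112, 137, 153]
  SqiV (CACA, off=0): starts [41, 58, 78, 125, 131, 147, 169] → cuts [41, 58, 78, 125, 131, 147, 169]
  LmaVI (CCACGG, off=4): starts [64, 88, 96, 102, 135, 151] → cuts [68, 92, 100, 106, 139, 155]

Pooled cuts: [13, 22, 40, 41, 52, 58, 66, 68, 78, 90, 92, 98, 100, 104, 106, 112, 123, 125, 131, 137, 139, 147, 153, 155, 169, 184, 191, 200]

Fragment lengths:
  [0,13): 13 bp
  [13,22): 9 bp
  [22,40): 18 bp
  [40,41): 1 bp
  [41,52): 11 bp
  [52,58): 6 bp
  [58,66): 8 bp
  [66,68): 2 bp
  [68,78): 10 bp
  [78,90): 12 bp
  [90,92): 2 bp
  [92,98): 6 bp
  [98,100): 2 bp
  [100,104): 4 bp
  [104,106): 2 bp
  [106,112): 6 bp
  [112,123): 11 bp
  [123,125): 2 bp
  [125,131): 6 bp
  [131,137): 6 bp
  [137,139): 2 bp
  [139,147): 8 bp
  [147,153): 6 bp
  [153,155): 2 bp
  [155,169): 14 bp
  [169,184): 15 bp
  [184,191): 7 bp
  [191,200): 9 bp
  [200,205): 5 bp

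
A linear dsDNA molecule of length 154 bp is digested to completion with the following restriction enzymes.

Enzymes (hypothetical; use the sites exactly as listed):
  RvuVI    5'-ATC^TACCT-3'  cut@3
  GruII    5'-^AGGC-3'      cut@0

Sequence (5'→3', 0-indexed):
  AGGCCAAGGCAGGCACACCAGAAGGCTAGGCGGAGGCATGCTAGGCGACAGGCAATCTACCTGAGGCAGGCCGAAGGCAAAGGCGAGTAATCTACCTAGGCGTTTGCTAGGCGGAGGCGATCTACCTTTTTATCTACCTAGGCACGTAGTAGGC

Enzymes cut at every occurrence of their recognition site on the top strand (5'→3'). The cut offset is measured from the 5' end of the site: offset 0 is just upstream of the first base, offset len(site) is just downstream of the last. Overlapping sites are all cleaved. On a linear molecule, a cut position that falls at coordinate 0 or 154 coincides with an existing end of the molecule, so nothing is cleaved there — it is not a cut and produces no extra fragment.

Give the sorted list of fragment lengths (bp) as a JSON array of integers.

[4,4,4,5,5,5,6,6,6,6,6,7,7,8,8,9,11,11,12,12,12]

Per-enzyme occurrences:
  RvuVI ATCTACCT/3: at [54, 89, 119, 131] ⇒ [57, 92, 122, 134]
  GruII AGGC/0: at [0, 6, 10, 22, 27, 33, 42, 49, 63, 67, 74, 80, 97, 108, 114, 139, 150] ⇒ [6, 10, 22, 27, 33, 42, 49, 63, 67, 74, 80, 97, 108, 114, 139, 150] (position 0 is a terminus of the linear molecule — no cut)

Pooled cuts: [6, 10, 22, 27, 33, 42, 49, 57, 63, 67, 74, 80, 92, 97, 108, 114, 122, 134, 139, 150]

Fragment lengths:
  [0,6): 6 bp
  [6,10): 4 bp
  [10,22): 12 bp
  [22,27): 5 bp
  [27,33): 6 bp
  [33,42): 9 bp
  [42,49): 7 bp
  [49,57): 8 bp
  [57,63): 6 bp
  [63,67): 4 bp
  [67,74): 7 bp
  [74,80): 6 bp
  [80,92): 12 bp
  [92,97): 5 bp
  [97,108): 11 bp
  [108,114): 6 bp
  [114,122): 8 bp
  [122,134): 12 bp
  [134,139): 5 bp
  [139,150): 11 bp
  [150,154): 4 bp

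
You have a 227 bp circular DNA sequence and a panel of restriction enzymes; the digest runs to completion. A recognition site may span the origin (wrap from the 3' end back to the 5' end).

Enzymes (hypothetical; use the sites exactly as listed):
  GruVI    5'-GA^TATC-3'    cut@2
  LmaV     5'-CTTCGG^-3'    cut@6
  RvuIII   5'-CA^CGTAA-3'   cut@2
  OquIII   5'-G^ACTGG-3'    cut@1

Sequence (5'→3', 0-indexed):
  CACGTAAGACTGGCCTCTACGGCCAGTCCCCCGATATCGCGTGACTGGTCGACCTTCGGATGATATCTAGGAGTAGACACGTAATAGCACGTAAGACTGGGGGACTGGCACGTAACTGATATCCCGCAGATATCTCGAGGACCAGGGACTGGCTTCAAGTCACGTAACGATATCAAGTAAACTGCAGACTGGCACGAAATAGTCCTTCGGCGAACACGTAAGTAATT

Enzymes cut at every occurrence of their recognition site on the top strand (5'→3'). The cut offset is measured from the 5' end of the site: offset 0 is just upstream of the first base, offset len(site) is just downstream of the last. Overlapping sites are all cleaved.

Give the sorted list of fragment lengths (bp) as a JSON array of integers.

Scan for sites:
  GruVI (GATATC, off=2): starts [32, 61, 117, 128, 168] → cuts [34, 63, 119, 130, 170]
  LmaV (CTTCGG, off=6): starts [53, 204] → cuts [59, 210]
  RvuIII (CACGTAA, off=2): starts [0, 77, 87, 108, 160, 214] → cuts [2, 79, 89, 110, 162, 216]
  OquIII (GACTGG, off=1): starts [7, 42, 94, 102, 146, 186] → cuts [8, 43, 95, 103, 147, 187]

Pooled cuts: [2, 8, 34, 43, 59, 63, 79, 89, 95, 103, 110, 119, 130, 147, 162, 170, 187, 210, 216]

Fragment lengths:
  2→8: 6 bp
  8→34: 26 bp
  34→43: 9 bp
  43→59: 16 bp
  59→63: 4 bp
  63→79: 16 bp
  79→89: 10 bp
  89→95: 6 bp
  95→103: 8 bp
  103→110: 7 bp
  110→119: 9 bp
  119→130: 11 bp
  130→147: 17 bp
  147→162: 15 bp
  162→170: 8 bp
  170→187: 17 bp
  187→210: 23 bp
  210→216: 6 bp
  216→2 (wrap): 227-216+2 = 13 bp

[4,6,6,6,7,8,8,9,9,10,11,13,15,16,16,17,17,23,26]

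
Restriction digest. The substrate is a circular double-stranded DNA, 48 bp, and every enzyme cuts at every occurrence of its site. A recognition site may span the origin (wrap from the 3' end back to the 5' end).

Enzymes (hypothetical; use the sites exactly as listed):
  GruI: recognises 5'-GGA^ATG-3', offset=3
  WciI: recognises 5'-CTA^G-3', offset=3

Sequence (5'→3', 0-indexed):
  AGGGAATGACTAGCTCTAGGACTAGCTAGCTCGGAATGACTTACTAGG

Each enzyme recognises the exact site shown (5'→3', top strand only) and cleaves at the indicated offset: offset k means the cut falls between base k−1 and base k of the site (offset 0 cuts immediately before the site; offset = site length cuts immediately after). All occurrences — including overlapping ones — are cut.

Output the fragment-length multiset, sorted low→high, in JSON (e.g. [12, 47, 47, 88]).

Site scan:
  GruI (GGAATG, off=3): starts [2, 32] → cuts [5, 35]
  WciI (CTAG, off=3): starts [9, 15, 21, 25, 43] → cuts [12, 18, 24, 28, 46]

Pooled cuts: [5, 12, 18, 24, 28, 35, 46]

Fragments:
  5→12: 7 bp
  12→18: 6 bp
  18→24: 6 bp
  24→28: 4 bp
  28→35: 7 bp
  35→46: 11 bp
  46→5 (wrap): 48-46+5 = 7 bp

[4,6,6,7,7,7,11]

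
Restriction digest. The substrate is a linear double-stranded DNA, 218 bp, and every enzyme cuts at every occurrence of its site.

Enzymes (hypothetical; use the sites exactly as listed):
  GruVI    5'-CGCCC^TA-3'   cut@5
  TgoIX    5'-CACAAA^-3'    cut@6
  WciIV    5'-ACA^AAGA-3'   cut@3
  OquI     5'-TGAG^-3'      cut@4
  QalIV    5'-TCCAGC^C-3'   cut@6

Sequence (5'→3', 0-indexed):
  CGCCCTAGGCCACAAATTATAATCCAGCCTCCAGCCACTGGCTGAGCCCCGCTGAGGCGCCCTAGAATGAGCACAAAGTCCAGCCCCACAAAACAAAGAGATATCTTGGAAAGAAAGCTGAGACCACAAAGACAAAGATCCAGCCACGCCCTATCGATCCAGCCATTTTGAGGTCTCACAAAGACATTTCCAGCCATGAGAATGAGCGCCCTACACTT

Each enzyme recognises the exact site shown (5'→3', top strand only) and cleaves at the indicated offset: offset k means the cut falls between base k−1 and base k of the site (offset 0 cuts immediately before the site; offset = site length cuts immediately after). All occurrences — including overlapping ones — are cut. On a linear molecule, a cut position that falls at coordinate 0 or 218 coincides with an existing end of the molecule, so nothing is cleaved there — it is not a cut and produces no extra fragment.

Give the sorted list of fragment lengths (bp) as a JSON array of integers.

[2,2,3,4,5,5,6,6,6,6,6,7,7,7,7,8,8,9,9,10,10,11,11,12,12,12,27]

Site scan:
  GruVI (CGCCCTA, off=5): starts [0, 57, 146, 206] → cuts [5, 62, 151, 211]
  TgoIX (CACAAA, off=6): starts [10, 71, 86, 124, 176] → cuts [16, 77, 92, 130, 182]
  WciIV (ACAAAGA, off=3): starts [92, 125, 131, 177] → cuts [95, 128, 134, 180]
  OquI (TGAG, off=4): starts [42, 52, 67, 118, 168, 196, 202] → cuts [46, 56, 71, 122, 172, 200, 206]
  QalIV (TCCAGCC, off=6): starts [22, 29, 78, 138, 157, 188] → cuts [28, 35, 84, 144, 163, 194]

All cut coordinates (distinct, sorted): [5, 16, 28, 35, 46, 56, 62, 71, 77, 84, 92, 95, 122, 128, 130, 134, 144, 151, 163, 172, 180, 182, 194, 200, 206, 211]

Fragment lengths:
  [0,5): 5 bp
  [5,16): 11 bp
  [16,28): 12 bp
  [28,35): 7 bp
  [35,46): 11 bp
  [46,56): 10 bp
  [56,62): 6 bp
  [62,71): 9 bp
  [71,77): 6 bp
  [77,84): 7 bp
  [84,92): 8 bp
  [92,95): 3 bp
  [95,122): 27 bp
  [122,128): 6 bp
  [128,130): 2 bp
  [130,134): 4 bp
  [134,144): 10 bp
  [144,151): 7 bp
  [151,163): 12 bp
  [163,172): 9 bp
  [172,180): 8 bp
  [180,182): 2 bp
  [182,194): 12 bp
  [194,200): 6 bp
  [200,206): 6 bp
  [206,211): 5 bp
  [211,218): 7 bp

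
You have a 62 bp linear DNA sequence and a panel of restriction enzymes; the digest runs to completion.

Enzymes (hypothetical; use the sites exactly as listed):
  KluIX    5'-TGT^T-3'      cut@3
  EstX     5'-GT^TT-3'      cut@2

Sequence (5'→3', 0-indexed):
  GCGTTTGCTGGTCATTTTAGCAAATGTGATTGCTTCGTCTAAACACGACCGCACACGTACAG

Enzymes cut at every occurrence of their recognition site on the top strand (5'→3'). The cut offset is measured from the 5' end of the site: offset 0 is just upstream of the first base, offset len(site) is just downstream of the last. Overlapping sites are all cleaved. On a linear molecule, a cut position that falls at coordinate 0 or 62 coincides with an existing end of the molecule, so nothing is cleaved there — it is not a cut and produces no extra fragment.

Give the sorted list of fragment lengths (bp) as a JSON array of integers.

[4,58]

Scan for sites:
  KluIX (TGTT, off=3): no sites
  EstX (GTTT, off=2): starts [2] → cuts [4]

Pooled cuts: [4]

Fragment lengths:
  [0,4): 4 bp
  [4,62): 58 bp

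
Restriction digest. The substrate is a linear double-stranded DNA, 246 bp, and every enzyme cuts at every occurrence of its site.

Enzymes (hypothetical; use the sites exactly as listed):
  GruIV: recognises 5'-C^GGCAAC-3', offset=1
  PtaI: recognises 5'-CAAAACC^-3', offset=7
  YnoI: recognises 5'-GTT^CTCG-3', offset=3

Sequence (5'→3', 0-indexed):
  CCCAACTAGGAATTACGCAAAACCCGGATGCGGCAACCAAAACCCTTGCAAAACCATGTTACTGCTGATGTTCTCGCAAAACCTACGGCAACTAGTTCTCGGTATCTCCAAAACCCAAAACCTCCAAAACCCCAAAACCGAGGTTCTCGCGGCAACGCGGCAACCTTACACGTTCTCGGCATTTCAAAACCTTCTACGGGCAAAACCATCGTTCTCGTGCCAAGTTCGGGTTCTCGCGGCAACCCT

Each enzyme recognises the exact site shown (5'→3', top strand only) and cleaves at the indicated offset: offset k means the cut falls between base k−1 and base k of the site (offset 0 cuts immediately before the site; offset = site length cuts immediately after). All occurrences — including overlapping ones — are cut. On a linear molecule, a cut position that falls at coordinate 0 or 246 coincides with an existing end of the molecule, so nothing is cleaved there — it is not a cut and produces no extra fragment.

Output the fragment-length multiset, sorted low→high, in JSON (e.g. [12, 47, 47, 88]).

Per-enzyme occurrences:
  GruIV (CGGCAAC, off=1): starts [30, 85, 149, 157, 236] → cuts [31, 86, 150, 158, 237]
  PtaI (CAAAACC, off=7): starts [17, 37, 48, 76, 108, 115, 124, 132, 184, 200] → cuts [24, 44, 55, 83, 115, 122, 131, 139, 191, 207]
  YnoI (GTTCTCG, off=3): starts [69, 94, 142, 171, 210, 229] → cuts [72, 97, 145, 174, 213, 232]

Pooled cuts: [24, 31, 44, 55, 72, 83, 86, 97, 115, 122, 131, 139, 145, 150, 158, 174, 191, 207, 213, 232, 237]

Fragment lengths:
  [0,24): 24 bp
  [24,31): 7 bp
  [31,44): 13 bp
  [44,55): 11 bp
  [55,72): 17 bp
  [72,83): 11 bp
  [83,86): 3 bp
  [86,97): 11 bp
  [97,115): 18 bp
  [115,122): 7 bp
  [122,131): 9 bp
  [131,139): 8 bp
  [139,145): 6 bp
  [145,150): 5 bp
  [150,158): 8 bp
  [158,174): 16 bp
  [174,191): 17 bp
  [191,207): 16 bp
  [207,213): 6 bp
  [213,232): 19 bp
  [232,237): 5 bp
  [237,246): 9 bp

[3,5,5,6,6,7,7,8,8,9,9,11,11,11,13,16,16,17,17,18,19,24]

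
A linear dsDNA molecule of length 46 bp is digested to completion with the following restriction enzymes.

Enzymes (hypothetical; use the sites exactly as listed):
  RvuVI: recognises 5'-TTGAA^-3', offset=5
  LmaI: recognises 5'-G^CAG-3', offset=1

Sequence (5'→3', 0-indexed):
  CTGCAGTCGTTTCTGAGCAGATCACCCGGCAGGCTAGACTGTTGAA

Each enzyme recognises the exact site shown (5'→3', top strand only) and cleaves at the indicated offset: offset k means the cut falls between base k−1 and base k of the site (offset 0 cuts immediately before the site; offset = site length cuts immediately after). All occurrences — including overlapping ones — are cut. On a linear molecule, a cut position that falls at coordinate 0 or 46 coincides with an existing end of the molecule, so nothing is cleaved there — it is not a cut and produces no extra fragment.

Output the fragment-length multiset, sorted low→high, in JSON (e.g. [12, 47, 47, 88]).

Per-enzyme occurrences:
  RvuVI TTGAA/5: at [41] ⇒ [] (position 46 is a terminus of the linear molecule — no cut)
  LmaI GCAG/1: at [2, 16, 28] ⇒ [3, 17, 29]

All cut coordinates (distinct, sorted): [3, 17, 29]

Fragments:
  [0,3): 3 bp
  [3,17): 14 bp
  [17,29): 12 bp
  [29,46): 17 bp

[3,12,14,17]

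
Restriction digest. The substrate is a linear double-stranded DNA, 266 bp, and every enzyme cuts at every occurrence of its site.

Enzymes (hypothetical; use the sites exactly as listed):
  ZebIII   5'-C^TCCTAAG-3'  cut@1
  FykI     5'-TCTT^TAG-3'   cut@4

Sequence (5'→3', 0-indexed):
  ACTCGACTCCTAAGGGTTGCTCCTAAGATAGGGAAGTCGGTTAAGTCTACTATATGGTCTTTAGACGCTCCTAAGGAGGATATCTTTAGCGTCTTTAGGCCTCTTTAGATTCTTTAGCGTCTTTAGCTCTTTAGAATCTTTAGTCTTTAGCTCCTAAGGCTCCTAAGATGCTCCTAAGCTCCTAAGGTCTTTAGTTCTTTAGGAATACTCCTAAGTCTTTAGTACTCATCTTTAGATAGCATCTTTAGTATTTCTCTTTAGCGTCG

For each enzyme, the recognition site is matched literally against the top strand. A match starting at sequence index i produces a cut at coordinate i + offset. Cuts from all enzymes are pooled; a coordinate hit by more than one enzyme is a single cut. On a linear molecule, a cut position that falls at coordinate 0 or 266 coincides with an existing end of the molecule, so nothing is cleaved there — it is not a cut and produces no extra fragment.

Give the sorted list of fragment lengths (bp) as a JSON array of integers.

[4,7,7,7,8,8,8,8,9,9,9,9,9,9,10,11,11,12,13,13,13,13,18,41]

Site scan:
  ZebIII (CTCCTAAG, off=1): starts [6, 19, 67, 150, 159, 170, 178, 207] → cuts [7, 20, 68, 151, 160, 171, 179, 208]
  FykI (TCTTTAG, off=4): starts [57, 82, 91, 101, 110, 119, 127, 136, 143, 187, 195, 215, 228, 241, 254] → cuts [61, 86, 95, 105, 114, 123, 131, 140, 147, 191, 199, 219, 232, 245, 258]

Pooled cuts: [7, 20, 61, 68, 86, 95, 105, 114, 123, 131, 140, 147, 151, 160, 171, 179, 191, 199, 208, 219, 232, 245, 258]

Fragment lengths:
  [0,7): 7 bp
  [7,20): 13 bp
  [20,61): 41 bp
  [61,68): 7 bp
  [68,86): 18 bp
  [86,95): 9 bp
  [95,105): 10 bp
  [105,114): 9 bp
  [114,123): 9 bp
  [123,131): 8 bp
  [131,140): 9 bp
  [140,147): 7 bp
  [147,151): 4 bp
  [151,160): 9 bp
  [160,171): 11 bp
  [171,179): 8 bp
  [179,191): 12 bp
  [191,199): 8 bp
  [199,208): 9 bp
  [208,219): 11 bp
  [219,232): 13 bp
  [232,245): 13 bp
  [245,258): 13 bp
  [258,266): 8 bp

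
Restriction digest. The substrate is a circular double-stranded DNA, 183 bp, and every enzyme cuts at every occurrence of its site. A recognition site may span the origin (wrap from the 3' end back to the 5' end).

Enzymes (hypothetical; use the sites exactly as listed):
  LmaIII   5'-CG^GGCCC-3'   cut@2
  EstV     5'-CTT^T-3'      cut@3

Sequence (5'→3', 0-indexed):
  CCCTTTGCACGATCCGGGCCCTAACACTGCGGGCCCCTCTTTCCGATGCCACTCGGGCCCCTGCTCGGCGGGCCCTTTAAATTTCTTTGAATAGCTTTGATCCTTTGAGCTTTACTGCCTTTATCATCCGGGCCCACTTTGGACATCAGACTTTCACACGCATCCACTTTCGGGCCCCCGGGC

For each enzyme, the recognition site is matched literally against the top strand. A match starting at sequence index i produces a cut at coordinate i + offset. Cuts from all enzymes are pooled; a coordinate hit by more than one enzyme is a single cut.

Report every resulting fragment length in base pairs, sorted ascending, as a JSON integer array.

[3,7,7,8,8,8,9,9,9,10,10,10,11,14,14,15,15,16]

Scan for sites:
  LmaIII (CGGGCCC, off=2): starts [14, 29, 53, 68, 128, 170, 178] → cuts [16, 31, 55, 70, 130, 172, 180]
  EstV (CTTT, off=3): starts [2, 38, 74, 84, 94, 102, 109, 118, 136, 150, 166] → cuts [5, 41, 77, 87, 97, 105, 112, 121, 139, 153, 169]

All cut coordinates (distinct, sorted): [5, 16, 31, 41, 55, 70, 77, 87, 97, 105, 112, 121, 130, 139, 153, 169, 172, 180]

Fragments:
  5→16: 11 bp
  16→31: 15 bp
  31→41: 10 bp
  41→55: 14 bp
  55→70: 15 bp
  70→77: 7 bp
  77→87: 10 bp
  87→97: 10 bp
  97→105: 8 bp
  105→112: 7 bp
  112→121: 9 bp
  121→130: 9 bp
  130→139: 9 bp
  139→153: 14 bp
  153→169: 16 bp
  169→172: 3 bp
  172→180: 8 bp
  180→5 (wrap): 183-180+5 = 8 bp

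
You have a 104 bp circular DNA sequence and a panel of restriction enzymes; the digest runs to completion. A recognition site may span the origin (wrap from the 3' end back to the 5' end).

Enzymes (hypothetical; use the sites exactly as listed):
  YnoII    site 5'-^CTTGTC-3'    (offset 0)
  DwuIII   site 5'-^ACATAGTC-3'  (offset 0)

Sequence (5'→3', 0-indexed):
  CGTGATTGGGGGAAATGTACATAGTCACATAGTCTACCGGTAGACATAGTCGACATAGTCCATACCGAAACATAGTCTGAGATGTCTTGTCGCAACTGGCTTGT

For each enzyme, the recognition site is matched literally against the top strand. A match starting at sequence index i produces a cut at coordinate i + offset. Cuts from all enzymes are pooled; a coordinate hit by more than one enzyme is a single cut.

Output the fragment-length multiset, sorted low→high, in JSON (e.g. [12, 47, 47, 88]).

Scan for sites:
  YnoII CTTGTC/0: at [85, 99] ⇒ [85, 99]
  DwuIII ACATAGTC/0: at [18, 26, 43, 52, 69] ⇒ [18, 26, 43, 52, 69]

Pooled cuts: [18, 26, 43, 52, 69, 85, 99]

Fragment lengths:
  18→26: 8 bp
  26→43: 17 bp
  43→52: 9 bp
  52→69: 17 bp
  69→85: 16 bp
  85→99: 14 bp
  99→18 (wrap): 104-99+18 = 23 bp

[8,9,14,16,17,17,23]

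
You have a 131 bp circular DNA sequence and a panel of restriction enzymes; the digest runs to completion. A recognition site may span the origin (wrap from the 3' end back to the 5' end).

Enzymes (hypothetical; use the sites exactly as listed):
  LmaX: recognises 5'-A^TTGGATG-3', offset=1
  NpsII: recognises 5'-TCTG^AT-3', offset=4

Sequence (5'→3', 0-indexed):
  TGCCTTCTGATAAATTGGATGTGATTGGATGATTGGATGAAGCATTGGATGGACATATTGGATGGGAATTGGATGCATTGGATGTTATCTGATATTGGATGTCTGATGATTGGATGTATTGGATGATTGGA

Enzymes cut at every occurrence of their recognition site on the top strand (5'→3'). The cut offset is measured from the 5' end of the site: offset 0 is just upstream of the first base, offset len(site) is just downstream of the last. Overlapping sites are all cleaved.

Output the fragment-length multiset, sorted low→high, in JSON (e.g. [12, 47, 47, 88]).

[3,4,5,8,8,9,9,10,11,11,12,13,14,14]

Per-enzyme occurrences:
  LmaX ATTGGATG/1: at [13, 23, 31, 43, 56, 67, 76, 93, 108, 117, 125] ⇒ [14, 24, 32, 44, 57, 68, 77, 94, 109, 118, 126]
  NpsII TCTGAT/4: at [5, 87, 101] ⇒ [9, 91, 105]

Pooled cuts: [9, 14, 24, 32, 44, 57, 68, 77, 91, 94, 105, 109, 118, 126]

Fragment lengths:
  9→14: 5 bp
  14→24: 10 bp
  24→32: 8 bp
  32→44: 12 bp
  44→57: 13 bp
  57→68: 11 bp
  68→77: 9 bp
  77→91: 14 bp
  91→94: 3 bp
  94→105: 11 bp
  105→109: 4 bp
  109→118: 9 bp
  118→126: 8 bp
  126→9 (wrap): 131-126+9 = 14 bp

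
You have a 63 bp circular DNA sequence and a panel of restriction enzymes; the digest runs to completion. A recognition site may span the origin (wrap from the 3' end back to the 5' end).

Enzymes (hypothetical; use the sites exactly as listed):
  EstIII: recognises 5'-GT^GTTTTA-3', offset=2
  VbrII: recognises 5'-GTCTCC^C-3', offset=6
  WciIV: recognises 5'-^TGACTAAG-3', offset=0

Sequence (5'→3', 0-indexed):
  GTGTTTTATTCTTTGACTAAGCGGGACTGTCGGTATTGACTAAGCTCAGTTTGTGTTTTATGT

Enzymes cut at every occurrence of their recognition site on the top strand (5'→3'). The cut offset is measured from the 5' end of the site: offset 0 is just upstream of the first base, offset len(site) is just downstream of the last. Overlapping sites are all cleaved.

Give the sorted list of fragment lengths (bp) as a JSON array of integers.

[11,11,18,23]

Per-enzyme occurrences:
  EstIII (GTGTTTTA, off=2): starts [0, 52] → cuts [2, 54]
  VbrII (GTCTCCC, off=6): no sites
  WciIV (TGACTAAG, off=0): starts [13, 36] → cuts [13, 36]

All cut coordinates (distinct, sorted): [2, 13, 36, 54]

Fragment lengths:
  2→13: 11 bp
  13→36: 23 bp
  36→54: 18 bp
  54→2 (wrap): 63-54+2 = 11 bp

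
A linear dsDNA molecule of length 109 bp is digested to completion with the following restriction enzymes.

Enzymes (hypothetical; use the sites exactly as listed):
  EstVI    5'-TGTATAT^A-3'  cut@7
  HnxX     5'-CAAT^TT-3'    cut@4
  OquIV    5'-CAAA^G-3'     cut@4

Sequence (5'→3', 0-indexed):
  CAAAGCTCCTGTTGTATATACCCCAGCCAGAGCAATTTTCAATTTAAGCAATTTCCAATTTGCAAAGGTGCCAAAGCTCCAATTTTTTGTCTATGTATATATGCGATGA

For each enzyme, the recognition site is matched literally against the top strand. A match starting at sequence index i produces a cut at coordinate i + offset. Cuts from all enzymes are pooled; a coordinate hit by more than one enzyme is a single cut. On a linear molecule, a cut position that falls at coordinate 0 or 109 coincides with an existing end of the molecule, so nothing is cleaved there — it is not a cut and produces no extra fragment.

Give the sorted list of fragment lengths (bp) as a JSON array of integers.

Per-enzyme occurrences:
  EstVI TGTATATA/7: at [12, 93] ⇒ [19, 100]
  HnxX CAATTT/4: at [32, 39, 48, 55, 79] ⇒ [36, 43, 52, 59, 83]
  OquIV CAAAG/4: at [0, 62, 71] ⇒ [4, 66, 75]

All cut coordinates (distinct, sorted): [4, 19, 36, 43, 52, 59, 66, 75, 83, 100]

Fragments:
  [0,4): 4 bp
  [4,19): 15 bp
  [19,36): 17 bp
  [36,43): 7 bp
  [43,52): 9 bp
  [52,59): 7 bp
  [59,66): 7 bp
  [66,75): 9 bp
  [75,83): 8 bp
  [83,100): 17 bp
  [100,109): 9 bp

[4,7,7,7,8,9,9,9,15,17,17]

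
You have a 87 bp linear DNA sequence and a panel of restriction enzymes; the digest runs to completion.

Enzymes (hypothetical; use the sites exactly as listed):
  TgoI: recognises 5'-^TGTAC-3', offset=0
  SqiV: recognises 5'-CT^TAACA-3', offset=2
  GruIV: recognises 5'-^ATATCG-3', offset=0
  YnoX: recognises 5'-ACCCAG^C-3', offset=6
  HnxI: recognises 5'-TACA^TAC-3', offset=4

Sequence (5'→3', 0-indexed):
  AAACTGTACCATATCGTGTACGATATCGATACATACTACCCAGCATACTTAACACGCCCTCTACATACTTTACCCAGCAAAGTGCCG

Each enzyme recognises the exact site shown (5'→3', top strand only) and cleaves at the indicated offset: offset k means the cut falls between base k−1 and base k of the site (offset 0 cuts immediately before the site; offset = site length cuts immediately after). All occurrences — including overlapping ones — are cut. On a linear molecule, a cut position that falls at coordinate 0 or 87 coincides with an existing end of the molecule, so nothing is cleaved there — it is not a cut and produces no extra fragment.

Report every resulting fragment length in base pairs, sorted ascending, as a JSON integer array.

[4,6,6,6,6,10,10,11,12,16]

Scan for sites:
  TgoI (TGTAC, off=0): starts [4, 16] → cuts [4, 16]
  SqiV (CTTAACA, off=2): starts [47] → cuts [49]
  GruIV (ATATCG, off=0): starts [10, 22] → cuts [10, 22]
  YnoX (ACCCAGC, off=6): starts [37, 71] → cuts [43, 77]
  HnxI (TACATAC, off=4): starts [29, 61] → cuts [33, 65]

All cut coordinates (distinct, sorted): [4, 10, 16, 22, 33, 43, 49, 65, 77]

Fragment lengths:
  [0,4): 4 bp
  [4,10): 6 bp
  [10,16): 6 bp
  [16,22): 6 bp
  [22,33): 11 bp
  [33,43): 10 bp
  [43,49): 6 bp
  [49,65): 16 bp
  [65,77): 12 bp
  [77,87): 10 bp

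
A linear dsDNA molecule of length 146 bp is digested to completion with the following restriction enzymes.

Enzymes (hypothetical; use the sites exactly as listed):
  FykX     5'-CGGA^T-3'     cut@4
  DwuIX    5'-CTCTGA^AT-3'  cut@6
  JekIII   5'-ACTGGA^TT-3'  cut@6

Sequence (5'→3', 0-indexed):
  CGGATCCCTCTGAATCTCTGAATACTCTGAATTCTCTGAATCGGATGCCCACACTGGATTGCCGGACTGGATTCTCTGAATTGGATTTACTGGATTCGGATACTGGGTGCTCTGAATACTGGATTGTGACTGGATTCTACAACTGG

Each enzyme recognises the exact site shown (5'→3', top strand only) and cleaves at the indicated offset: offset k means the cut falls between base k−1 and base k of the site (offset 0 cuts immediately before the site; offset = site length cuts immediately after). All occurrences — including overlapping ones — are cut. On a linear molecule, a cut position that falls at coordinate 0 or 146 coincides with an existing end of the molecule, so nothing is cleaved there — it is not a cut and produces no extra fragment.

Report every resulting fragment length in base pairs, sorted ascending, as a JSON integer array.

Per-enzyme occurrences:
  FykX (CGGAT, off=4): starts [0, 41, 96] → cuts [4, 45, 100]
  DwuIX (CTCTGAAT, off=6): starts [7, 15, 24, 33, 73, 109] → cuts [13, 21, 30, 39, 79, 115]
  JekIII (ACTGGATT, off=6): starts [52, 65, 88, 117, 128] → cuts [58, 71, 94, 123, 134]

All cut coordinates (distinct, sorted): [4, 13, 21, 30, 39, 45, 58, 71, 79, 94, 100, 115, 123, 134]

Fragment lengths:
  [0,4): 4 bp
  [4,13): 9 bp
  [13,21): 8 bp
  [21,30): 9 bp
  [30,39): 9 bp
  [39,45): 6 bp
  [45,58): 13 bp
  [58,71): 13 bp
  [71,79): 8 bp
  [79,94): 15 bp
  [94,100): 6 bp
  [100,115): 15 bp
  [115,123): 8 bp
  [123,134): 11 bp
  [134,146): 12 bp

[4,6,6,8,8,8,9,9,9,11,12,13,13,15,15]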